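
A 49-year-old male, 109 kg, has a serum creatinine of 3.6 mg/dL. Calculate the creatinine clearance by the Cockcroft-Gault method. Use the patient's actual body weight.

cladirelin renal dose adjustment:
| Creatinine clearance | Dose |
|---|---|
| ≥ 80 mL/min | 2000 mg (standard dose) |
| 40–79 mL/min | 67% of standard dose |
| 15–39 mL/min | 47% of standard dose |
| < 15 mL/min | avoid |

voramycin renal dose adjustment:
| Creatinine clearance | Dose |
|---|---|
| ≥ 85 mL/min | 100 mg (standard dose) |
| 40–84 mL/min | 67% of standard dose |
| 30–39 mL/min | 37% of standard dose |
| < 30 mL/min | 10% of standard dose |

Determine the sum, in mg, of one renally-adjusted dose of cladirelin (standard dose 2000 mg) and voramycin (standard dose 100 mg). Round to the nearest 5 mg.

975 mg

CrCl = (140 − 49) × 109 / (72 × 3.6) = 9919.0 / 259.20 ≈ 38.3 mL/min
CrCl ≈ 38 mL/min.
cladirelin: 15–39 mL/min → 47% of 2000 mg = 940 mg.
voramycin: 30–39 mL/min → 37% of 100 mg = 37 mg.
Total = 940 + 37 = 977 mg.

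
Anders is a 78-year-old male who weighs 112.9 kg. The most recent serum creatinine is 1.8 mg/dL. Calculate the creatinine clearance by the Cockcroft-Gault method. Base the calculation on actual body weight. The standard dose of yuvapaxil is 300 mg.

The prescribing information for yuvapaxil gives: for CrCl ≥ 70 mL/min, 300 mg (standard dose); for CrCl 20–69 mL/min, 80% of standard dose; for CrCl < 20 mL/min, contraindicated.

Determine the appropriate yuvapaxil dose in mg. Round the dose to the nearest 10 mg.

CrCl = (140 − 78) × 112.9 / (72 × 1.8) = 6999.8 / 129.60 ≈ 54.0 mL/min
CrCl ≈ 54 mL/min → bracket 20–69 mL/min.
80% of 300 mg = 240 mg

240 mg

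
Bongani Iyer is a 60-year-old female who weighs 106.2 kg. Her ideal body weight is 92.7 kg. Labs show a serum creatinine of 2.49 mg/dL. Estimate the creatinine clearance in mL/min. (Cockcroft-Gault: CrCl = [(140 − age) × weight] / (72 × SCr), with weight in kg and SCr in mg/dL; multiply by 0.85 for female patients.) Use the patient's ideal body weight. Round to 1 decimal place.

CrCl = (140 − 60) × 92.7 / (72 × 2.49) × 0.85 = 7416.0 / 179.28 × 0.85 ≈ 35.2 mL/min

35.2 mL/min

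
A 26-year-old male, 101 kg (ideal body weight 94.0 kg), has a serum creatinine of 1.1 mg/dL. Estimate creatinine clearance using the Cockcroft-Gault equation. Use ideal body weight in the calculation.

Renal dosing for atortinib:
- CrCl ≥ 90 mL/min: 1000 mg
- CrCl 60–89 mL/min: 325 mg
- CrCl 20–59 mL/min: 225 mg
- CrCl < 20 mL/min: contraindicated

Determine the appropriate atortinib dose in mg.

CrCl = (140 − 26) × 94 / (72 × 1.1) = 10716.0 / 79.20 ≈ 135.3 mL/min
CrCl ≈ 135 mL/min → bracket ≥ 90 mL/min.
Dose for this bracket: 1000 mg.

1000 mg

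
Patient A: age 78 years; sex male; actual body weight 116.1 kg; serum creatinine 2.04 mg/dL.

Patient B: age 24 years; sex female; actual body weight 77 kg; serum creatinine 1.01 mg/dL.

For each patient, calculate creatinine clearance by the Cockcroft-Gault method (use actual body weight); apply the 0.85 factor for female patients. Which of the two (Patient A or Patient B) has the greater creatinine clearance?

Patient B

Patient A: CrCl = (140 − 78) × 116.1 / (72 × 2.04) = 7198.2 / 146.88 ≈ 49.0 mL/min
Patient B: CrCl = (140 − 24) × 77 / (72 × 1.01) × 0.85 = 8932.0 / 72.72 × 0.85 ≈ 104.4 mL/min
49.0 vs 104.4 mL/min → Patient B is higher.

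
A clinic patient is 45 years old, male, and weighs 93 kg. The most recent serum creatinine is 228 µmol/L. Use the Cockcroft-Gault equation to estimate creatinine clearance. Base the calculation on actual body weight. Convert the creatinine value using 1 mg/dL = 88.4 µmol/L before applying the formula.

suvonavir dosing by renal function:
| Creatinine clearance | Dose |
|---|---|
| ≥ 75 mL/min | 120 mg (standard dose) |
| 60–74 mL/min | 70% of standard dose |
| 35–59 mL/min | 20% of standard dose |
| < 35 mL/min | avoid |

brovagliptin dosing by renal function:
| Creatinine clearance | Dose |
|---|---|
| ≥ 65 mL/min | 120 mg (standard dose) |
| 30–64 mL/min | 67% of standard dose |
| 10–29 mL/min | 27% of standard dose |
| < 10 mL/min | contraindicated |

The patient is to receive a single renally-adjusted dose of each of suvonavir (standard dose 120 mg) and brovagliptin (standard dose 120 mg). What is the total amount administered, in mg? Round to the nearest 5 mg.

SCr = 228 / 88.4 = 2.579 mg/dL
CrCl = (140 − 45) × 93 / (72 × 2.579) = 8835.0 / 185.69 ≈ 47.6 mL/min
CrCl ≈ 48 mL/min.
suvonavir: 35–59 mL/min → 20% of 120 mg = 24 mg.
brovagliptin: 30–64 mL/min → 67% of 120 mg = 80.4 mg.
Total = 24 + 80.4 = 104.4 mg.

105 mg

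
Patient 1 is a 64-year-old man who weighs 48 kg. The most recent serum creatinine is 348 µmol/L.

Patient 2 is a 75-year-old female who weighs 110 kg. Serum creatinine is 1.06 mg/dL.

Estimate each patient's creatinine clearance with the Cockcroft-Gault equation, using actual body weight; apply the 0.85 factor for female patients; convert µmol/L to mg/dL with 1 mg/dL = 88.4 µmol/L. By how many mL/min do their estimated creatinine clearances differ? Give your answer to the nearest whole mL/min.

Patient 1: SCr = 348 / 88.4 = 3.937 mg/dL
Patient 1: CrCl = (140 − 64) × 48 / (72 × 3.937) = 3648.0 / 283.46 ≈ 12.9 mL/min
Patient 2: CrCl = (140 − 75) × 110 / (72 × 1.06) × 0.85 = 7150.0 / 76.32 × 0.85 ≈ 79.6 mL/min
|12.9 − 79.6| = 66.7 mL/min

67 mL/min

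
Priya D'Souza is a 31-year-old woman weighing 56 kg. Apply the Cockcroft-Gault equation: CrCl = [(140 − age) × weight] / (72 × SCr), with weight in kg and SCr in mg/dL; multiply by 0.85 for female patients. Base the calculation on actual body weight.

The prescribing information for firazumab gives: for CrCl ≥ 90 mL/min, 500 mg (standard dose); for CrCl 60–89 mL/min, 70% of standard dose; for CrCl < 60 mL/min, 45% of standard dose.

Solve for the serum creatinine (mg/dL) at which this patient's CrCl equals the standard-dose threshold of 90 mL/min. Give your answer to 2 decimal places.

0.80 mg/dL

Standard dose requires CrCl ≥ 90 mL/min.
Set (140 − 31) × 56 × 0.85 / (72 × SCr) = 90
SCr = (140 − 31) × 56 × 0.85 / (72 × 90) = 0.801 mg/dL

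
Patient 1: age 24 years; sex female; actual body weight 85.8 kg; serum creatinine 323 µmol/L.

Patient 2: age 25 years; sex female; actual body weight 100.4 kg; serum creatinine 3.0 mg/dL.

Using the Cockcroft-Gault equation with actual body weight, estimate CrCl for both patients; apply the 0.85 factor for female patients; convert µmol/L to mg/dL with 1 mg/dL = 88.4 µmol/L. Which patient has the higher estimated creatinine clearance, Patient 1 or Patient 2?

Patient 1: SCr = 323 / 88.4 = 3.654 mg/dL
Patient 1: CrCl = (140 − 24) × 85.8 / (72 × 3.654) × 0.85 = 9952.8 / 263.09 × 0.85 ≈ 32.2 mL/min
Patient 2: CrCl = (140 − 25) × 100.4 / (72 × 3) × 0.85 = 11546.0 / 216.00 × 0.85 ≈ 45.4 mL/min
32.2 vs 45.4 mL/min → Patient 2 is higher.

Patient 2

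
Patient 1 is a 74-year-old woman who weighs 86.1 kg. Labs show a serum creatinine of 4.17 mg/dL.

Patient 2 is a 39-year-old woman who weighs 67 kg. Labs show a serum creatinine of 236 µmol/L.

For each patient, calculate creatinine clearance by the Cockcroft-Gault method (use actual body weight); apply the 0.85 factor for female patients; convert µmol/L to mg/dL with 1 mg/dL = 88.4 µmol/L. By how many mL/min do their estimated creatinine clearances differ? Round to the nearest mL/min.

14 mL/min

Patient 1: CrCl = (140 − 74) × 86.1 / (72 × 4.17) × 0.85 = 5682.6 / 300.24 × 0.85 ≈ 16.1 mL/min
Patient 2: SCr = 236 / 88.4 = 2.67 mg/dL
Patient 2: CrCl = (140 − 39) × 67 / (72 × 2.67) × 0.85 = 6767.0 / 192.24 × 0.85 ≈ 29.9 mL/min
|16.1 − 29.9| = 13.8 mL/min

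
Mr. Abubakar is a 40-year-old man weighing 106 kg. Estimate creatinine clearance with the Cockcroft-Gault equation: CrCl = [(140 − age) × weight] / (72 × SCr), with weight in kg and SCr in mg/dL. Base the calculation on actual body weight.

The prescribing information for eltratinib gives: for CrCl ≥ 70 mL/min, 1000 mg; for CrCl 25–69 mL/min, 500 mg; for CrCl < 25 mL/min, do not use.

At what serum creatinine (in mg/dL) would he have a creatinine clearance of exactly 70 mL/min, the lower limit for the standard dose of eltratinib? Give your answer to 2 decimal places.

2.10 mg/dL

Standard dose requires CrCl ≥ 70 mL/min.
Set (140 − 40) × 106 / (72 × SCr) = 70
SCr = (140 − 40) × 106 / (72 × 70) = 2.103 mg/dL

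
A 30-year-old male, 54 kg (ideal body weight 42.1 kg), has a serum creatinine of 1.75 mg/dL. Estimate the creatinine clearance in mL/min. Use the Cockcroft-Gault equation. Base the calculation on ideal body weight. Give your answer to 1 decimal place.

36.8 mL/min

CrCl = (140 − 30) × 42.1 / (72 × 1.75) = 4631.0 / 126.00 ≈ 36.8 mL/min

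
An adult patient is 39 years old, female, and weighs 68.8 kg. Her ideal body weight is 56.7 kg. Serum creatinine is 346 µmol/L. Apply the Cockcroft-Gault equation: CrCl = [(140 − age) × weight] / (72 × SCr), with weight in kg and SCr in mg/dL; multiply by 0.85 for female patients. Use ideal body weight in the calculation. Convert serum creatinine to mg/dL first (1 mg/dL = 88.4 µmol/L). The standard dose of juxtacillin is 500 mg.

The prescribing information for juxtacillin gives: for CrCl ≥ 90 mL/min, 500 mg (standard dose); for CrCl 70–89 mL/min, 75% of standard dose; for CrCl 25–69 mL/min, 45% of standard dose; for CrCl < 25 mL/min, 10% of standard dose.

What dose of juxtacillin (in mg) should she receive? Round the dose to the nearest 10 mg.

SCr = 346 / 88.4 = 3.914 mg/dL
CrCl = (140 − 39) × 56.7 / (72 × 3.914) × 0.85 = 5726.7 / 281.81 × 0.85 ≈ 17.3 mL/min
CrCl ≈ 17 mL/min → bracket < 25 mL/min.
10% of 500 mg = 50 mg

50 mg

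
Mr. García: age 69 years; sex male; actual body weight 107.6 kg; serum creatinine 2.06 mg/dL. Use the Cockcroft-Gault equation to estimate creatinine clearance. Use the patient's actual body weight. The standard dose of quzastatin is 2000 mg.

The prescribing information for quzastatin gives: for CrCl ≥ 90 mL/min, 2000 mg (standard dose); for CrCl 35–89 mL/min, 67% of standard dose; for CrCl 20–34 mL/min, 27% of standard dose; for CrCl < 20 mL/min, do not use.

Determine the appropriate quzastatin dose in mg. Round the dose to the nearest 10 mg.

1340 mg

CrCl = (140 − 69) × 107.6 / (72 × 2.06) = 7639.6 / 148.32 ≈ 51.5 mL/min
CrCl ≈ 52 mL/min → bracket 35–89 mL/min.
67% of 2000 mg = 1340 mg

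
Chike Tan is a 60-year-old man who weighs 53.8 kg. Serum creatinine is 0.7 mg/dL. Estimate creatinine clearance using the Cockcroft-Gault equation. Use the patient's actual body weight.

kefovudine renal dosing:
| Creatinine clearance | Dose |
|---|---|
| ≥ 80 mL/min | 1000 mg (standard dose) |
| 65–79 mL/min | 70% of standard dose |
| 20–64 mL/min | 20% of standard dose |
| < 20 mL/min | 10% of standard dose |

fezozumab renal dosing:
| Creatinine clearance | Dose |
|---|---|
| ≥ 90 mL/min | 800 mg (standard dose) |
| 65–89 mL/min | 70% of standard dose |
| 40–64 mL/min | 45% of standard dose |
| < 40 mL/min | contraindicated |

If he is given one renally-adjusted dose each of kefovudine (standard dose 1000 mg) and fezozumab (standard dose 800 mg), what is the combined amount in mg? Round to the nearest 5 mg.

CrCl = (140 − 60) × 53.8 / (72 × 0.7) = 4304.0 / 50.40 ≈ 85.4 mL/min
CrCl ≈ 85 mL/min.
kefovudine: ≥ 80 mL/min → 100% of 1000 mg = 1000 mg.
fezozumab: 65–89 mL/min → 70% of 800 mg = 560 mg.
Total = 1000 + 560 = 1560 mg.

1560 mg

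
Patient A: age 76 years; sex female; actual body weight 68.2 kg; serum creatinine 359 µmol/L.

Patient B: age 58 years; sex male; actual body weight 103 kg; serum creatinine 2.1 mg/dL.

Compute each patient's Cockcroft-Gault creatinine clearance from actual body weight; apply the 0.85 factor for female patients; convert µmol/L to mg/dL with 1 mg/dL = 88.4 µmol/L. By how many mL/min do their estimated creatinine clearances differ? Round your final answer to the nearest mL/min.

Patient A: SCr = 359 / 88.4 = 4.061 mg/dL
Patient A: CrCl = (140 − 76) × 68.2 / (72 × 4.061) × 0.85 = 4364.8 / 292.39 × 0.85 ≈ 12.7 mL/min
Patient B: CrCl = (140 − 58) × 103 / (72 × 2.1) = 8446.0 / 151.20 ≈ 55.9 mL/min
|12.7 − 55.9| = 43.2 mL/min

43 mL/min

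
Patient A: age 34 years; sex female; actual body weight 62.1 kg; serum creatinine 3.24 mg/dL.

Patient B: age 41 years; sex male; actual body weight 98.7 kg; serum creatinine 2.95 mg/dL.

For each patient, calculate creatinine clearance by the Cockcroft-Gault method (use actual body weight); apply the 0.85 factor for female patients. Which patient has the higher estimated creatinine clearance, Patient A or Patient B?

Patient B

Patient A: CrCl = (140 − 34) × 62.1 / (72 × 3.24) × 0.85 = 6582.6 / 233.28 × 0.85 ≈ 24.0 mL/min
Patient B: CrCl = (140 − 41) × 98.7 / (72 × 2.95) = 9771.3 / 212.40 ≈ 46.0 mL/min
24.0 vs 46.0 mL/min → Patient B is higher.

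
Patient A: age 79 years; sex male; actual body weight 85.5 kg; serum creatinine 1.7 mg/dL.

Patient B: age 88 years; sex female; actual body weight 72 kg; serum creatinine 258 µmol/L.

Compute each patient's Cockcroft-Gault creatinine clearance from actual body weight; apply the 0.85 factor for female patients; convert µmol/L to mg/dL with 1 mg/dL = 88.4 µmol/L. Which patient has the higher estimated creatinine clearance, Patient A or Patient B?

Patient A

Patient A: CrCl = (140 − 79) × 85.5 / (72 × 1.7) = 5215.5 / 122.40 ≈ 42.6 mL/min
Patient B: SCr = 258 / 88.4 = 2.919 mg/dL
Patient B: CrCl = (140 − 88) × 72 / (72 × 2.919) × 0.85 = 3744.0 / 210.17 × 0.85 ≈ 15.1 mL/min
42.6 vs 15.1 mL/min → Patient A is higher.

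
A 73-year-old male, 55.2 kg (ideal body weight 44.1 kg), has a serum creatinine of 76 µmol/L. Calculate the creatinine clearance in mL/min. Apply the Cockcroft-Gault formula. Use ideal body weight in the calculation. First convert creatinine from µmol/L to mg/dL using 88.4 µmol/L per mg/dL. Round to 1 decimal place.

SCr = 76 / 88.4 = 0.86 mg/dL
CrCl = (140 − 73) × 44.1 / (72 × 0.86) = 2954.7 / 61.92 ≈ 47.7 mL/min

47.7 mL/min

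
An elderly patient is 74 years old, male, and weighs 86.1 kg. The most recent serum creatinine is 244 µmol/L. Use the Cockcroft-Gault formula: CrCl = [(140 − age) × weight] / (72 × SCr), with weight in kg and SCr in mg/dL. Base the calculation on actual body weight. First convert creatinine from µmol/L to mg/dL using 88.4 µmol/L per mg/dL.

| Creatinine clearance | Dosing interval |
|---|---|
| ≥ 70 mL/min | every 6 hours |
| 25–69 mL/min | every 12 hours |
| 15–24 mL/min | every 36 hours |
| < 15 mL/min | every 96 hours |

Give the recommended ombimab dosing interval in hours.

every 12 hours

SCr = 244 / 88.4 = 2.76 mg/dL
CrCl = (140 − 74) × 86.1 / (72 × 2.76) = 5682.6 / 198.72 ≈ 28.6 mL/min
CrCl ≈ 29 mL/min → bracket 25–69 mL/min → every 12 hours.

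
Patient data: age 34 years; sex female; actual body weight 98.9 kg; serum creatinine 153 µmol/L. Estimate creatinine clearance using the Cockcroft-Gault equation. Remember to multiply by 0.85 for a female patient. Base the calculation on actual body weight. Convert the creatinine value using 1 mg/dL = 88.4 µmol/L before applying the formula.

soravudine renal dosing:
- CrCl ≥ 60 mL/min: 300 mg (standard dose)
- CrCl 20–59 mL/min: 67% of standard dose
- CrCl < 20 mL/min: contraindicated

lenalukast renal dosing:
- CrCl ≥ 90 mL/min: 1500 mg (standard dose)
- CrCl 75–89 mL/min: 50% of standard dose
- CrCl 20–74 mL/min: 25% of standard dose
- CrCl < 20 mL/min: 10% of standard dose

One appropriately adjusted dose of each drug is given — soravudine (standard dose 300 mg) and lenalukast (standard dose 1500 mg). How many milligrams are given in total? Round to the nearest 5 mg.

SCr = 153 / 88.4 = 1.731 mg/dL
CrCl = (140 − 34) × 98.9 / (72 × 1.731) × 0.85 = 10483.4 / 124.63 × 0.85 ≈ 71.5 mL/min
CrCl ≈ 72 mL/min.
soravudine: ≥ 60 mL/min → 100% of 300 mg = 300 mg.
lenalukast: 20–74 mL/min → 25% of 1500 mg = 375 mg.
Total = 300 + 375 = 675 mg.

675 mg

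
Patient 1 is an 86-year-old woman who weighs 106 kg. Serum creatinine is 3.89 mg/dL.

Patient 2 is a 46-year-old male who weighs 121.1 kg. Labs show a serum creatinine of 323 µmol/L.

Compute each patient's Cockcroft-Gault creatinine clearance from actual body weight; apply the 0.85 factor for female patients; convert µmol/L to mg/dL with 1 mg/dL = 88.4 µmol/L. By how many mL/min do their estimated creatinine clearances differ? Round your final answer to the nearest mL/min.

26 mL/min

Patient 1: CrCl = (140 − 86) × 106 / (72 × 3.89) × 0.85 = 5724.0 / 280.08 × 0.85 ≈ 17.4 mL/min
Patient 2: SCr = 323 / 88.4 = 3.654 mg/dL
Patient 2: CrCl = (140 − 46) × 121.1 / (72 × 3.654) = 11383.4 / 263.09 ≈ 43.3 mL/min
|17.4 − 43.3| = 25.9 mL/min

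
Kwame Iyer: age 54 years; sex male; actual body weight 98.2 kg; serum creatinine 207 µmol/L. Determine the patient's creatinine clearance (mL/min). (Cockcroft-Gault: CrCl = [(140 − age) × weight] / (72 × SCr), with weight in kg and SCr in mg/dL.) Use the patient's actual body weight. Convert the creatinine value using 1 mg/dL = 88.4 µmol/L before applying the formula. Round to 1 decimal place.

SCr = 207 / 88.4 = 2.342 mg/dL
CrCl = (140 − 54) × 98.2 / (72 × 2.342) = 8445.2 / 168.62 ≈ 50.1 mL/min

50.1 mL/min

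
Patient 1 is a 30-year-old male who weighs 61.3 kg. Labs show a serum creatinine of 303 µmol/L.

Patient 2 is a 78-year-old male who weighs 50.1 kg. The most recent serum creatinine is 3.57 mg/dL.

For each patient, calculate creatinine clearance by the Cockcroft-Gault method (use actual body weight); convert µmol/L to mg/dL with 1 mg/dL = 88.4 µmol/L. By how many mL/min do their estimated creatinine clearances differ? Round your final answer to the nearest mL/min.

Patient 1: SCr = 303 / 88.4 = 3.428 mg/dL
Patient 1: CrCl = (140 − 30) × 61.3 / (72 × 3.428) = 6743.0 / 246.82 ≈ 27.3 mL/min
Patient 2: CrCl = (140 − 78) × 50.1 / (72 × 3.57) = 3106.2 / 257.04 ≈ 12.1 mL/min
|27.3 − 12.1| = 15.2 mL/min

15 mL/min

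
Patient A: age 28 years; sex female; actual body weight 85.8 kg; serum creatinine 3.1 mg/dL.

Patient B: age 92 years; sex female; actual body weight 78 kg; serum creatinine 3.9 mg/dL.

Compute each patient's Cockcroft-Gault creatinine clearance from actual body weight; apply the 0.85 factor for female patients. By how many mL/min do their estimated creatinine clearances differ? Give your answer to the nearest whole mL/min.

25 mL/min

Patient A: CrCl = (140 − 28) × 85.8 / (72 × 3.1) × 0.85 = 9609.6 / 223.20 × 0.85 ≈ 36.6 mL/min
Patient B: CrCl = (140 − 92) × 78 / (72 × 3.9) × 0.85 = 3744.0 / 280.80 × 0.85 ≈ 11.3 mL/min
|36.6 − 11.3| = 25.3 mL/min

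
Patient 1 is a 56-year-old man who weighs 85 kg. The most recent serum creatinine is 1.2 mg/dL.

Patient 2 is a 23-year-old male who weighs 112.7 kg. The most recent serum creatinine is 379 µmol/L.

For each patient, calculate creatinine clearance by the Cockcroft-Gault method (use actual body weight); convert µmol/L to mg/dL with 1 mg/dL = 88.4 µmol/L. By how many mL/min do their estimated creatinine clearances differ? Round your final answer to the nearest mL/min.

Patient 1: CrCl = (140 − 56) × 85 / (72 × 1.2) = 7140.0 / 86.40 ≈ 82.6 mL/min
Patient 2: SCr = 379 / 88.4 = 4.287 mg/dL
Patient 2: CrCl = (140 − 23) × 112.7 / (72 × 4.287) = 13185.9 / 308.66 ≈ 42.7 mL/min
|82.6 − 42.7| = 39.9 mL/min

40 mL/min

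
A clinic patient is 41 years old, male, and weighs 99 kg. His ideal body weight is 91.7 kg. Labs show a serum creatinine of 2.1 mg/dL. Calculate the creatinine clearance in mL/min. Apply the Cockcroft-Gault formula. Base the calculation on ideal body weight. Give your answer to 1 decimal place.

60.0 mL/min

CrCl = (140 − 41) × 91.7 / (72 × 2.1) = 9078.3 / 151.20 ≈ 60.0 mL/min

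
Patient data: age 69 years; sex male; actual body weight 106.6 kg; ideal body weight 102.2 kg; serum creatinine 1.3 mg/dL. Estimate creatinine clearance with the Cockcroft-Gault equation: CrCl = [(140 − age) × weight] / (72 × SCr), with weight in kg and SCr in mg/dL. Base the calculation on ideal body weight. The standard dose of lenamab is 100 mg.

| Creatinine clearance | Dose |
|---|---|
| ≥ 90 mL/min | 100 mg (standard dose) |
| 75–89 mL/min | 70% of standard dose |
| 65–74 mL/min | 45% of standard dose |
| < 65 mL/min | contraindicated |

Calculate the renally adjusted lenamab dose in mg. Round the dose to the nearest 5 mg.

70 mg

CrCl = (140 − 69) × 102.2 / (72 × 1.3) = 7256.2 / 93.60 ≈ 77.5 mL/min
CrCl ≈ 78 mL/min → bracket 75–89 mL/min.
70% of 100 mg = 70 mg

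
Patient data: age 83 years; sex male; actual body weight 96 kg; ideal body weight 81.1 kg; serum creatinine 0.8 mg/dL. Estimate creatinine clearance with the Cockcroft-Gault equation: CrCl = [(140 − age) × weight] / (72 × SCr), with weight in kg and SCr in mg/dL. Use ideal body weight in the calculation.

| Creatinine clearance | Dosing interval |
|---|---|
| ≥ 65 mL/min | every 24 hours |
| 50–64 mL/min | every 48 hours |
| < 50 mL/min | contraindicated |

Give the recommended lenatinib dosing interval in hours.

CrCl = (140 − 83) × 81.1 / (72 × 0.8) = 4622.7 / 57.60 ≈ 80.3 mL/min
CrCl ≈ 80 mL/min → bracket ≥ 65 mL/min → every 24 hours.

every 24 hours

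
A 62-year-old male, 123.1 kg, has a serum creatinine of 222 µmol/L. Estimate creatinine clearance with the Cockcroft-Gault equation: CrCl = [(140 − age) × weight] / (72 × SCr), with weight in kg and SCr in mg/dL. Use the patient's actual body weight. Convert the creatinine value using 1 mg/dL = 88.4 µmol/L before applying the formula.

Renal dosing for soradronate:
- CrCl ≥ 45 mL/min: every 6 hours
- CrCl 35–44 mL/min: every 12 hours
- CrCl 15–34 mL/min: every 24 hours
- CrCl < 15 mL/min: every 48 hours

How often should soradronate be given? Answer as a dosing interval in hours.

SCr = 222 / 88.4 = 2.511 mg/dL
CrCl = (140 − 62) × 123.1 / (72 × 2.511) = 9601.8 / 180.79 ≈ 53.1 mL/min
CrCl ≈ 53 mL/min → bracket ≥ 45 mL/min → every 6 hours.

every 6 hours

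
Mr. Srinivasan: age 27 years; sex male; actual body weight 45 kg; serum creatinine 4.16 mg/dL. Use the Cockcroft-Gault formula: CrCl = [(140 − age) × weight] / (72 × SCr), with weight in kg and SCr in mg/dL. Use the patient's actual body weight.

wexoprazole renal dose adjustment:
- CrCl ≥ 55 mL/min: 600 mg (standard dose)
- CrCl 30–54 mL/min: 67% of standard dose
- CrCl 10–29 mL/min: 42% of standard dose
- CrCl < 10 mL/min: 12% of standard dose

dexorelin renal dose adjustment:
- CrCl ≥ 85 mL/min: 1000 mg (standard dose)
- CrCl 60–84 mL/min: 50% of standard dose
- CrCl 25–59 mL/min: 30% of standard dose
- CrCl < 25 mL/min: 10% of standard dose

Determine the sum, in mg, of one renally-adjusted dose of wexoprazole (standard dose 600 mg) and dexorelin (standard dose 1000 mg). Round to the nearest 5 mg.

350 mg

CrCl = (140 − 27) × 45 / (72 × 4.16) = 5085.0 / 299.52 ≈ 17.0 mL/min
CrCl ≈ 17 mL/min.
wexoprazole: 10–29 mL/min → 42% of 600 mg = 252 mg.
dexorelin: < 25 mL/min → 10% of 1000 mg = 100 mg.
Total = 252 + 100 = 352 mg.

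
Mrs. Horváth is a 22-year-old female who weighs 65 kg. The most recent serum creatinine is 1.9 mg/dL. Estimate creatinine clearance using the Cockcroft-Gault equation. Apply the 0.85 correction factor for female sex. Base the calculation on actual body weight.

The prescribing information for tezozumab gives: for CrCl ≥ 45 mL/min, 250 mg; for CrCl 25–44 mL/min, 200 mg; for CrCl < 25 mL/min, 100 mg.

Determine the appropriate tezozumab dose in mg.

250 mg

CrCl = (140 − 22) × 65 / (72 × 1.9) × 0.85 = 7670.0 / 136.80 × 0.85 ≈ 47.7 mL/min
CrCl ≈ 48 mL/min → bracket ≥ 45 mL/min.
Dose for this bracket: 250 mg.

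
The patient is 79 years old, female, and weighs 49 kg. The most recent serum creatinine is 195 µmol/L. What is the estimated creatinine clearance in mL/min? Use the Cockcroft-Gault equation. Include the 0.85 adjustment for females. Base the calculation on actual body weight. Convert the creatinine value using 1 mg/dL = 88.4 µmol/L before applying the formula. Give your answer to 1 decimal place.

16.0 mL/min

SCr = 195 / 88.4 = 2.206 mg/dL
CrCl = (140 − 79) × 49 / (72 × 2.206) × 0.85 = 2989.0 / 158.83 × 0.85 ≈ 16.0 mL/min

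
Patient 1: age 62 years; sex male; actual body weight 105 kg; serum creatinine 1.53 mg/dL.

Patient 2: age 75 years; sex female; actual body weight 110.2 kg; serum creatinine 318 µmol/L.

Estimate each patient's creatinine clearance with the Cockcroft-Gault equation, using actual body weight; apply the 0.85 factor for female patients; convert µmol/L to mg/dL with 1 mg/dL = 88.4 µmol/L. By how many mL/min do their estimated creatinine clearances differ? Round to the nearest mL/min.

51 mL/min

Patient 1: CrCl = (140 − 62) × 105 / (72 × 1.53) = 8190.0 / 110.16 ≈ 74.3 mL/min
Patient 2: SCr = 318 / 88.4 = 3.597 mg/dL
Patient 2: CrCl = (140 − 75) × 110.2 / (72 × 3.597) × 0.85 = 7163.0 / 258.98 × 0.85 ≈ 23.5 mL/min
|74.3 − 23.5| = 50.8 mL/min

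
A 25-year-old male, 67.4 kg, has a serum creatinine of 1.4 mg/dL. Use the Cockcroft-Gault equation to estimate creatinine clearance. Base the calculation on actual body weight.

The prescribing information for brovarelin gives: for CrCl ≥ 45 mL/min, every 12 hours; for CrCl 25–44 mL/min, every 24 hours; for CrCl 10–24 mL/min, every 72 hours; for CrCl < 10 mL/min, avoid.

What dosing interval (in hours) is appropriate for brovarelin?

CrCl = (140 − 25) × 67.4 / (72 × 1.4) = 7751.0 / 100.80 ≈ 76.9 mL/min
CrCl ≈ 77 mL/min → bracket ≥ 45 mL/min → every 12 hours.

every 12 hours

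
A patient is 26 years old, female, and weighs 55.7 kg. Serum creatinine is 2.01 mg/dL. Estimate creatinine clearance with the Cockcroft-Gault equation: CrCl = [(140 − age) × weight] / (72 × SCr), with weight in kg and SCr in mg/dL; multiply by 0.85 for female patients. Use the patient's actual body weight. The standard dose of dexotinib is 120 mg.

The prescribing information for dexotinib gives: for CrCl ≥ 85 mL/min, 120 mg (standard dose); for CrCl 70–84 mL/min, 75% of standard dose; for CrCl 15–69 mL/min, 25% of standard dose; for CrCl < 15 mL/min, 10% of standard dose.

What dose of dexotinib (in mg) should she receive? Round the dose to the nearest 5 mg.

CrCl = (140 − 26) × 55.7 / (72 × 2.01) × 0.85 = 6349.8 / 144.72 × 0.85 ≈ 37.3 mL/min
CrCl ≈ 37 mL/min → bracket 15–69 mL/min.
25% of 120 mg = 30 mg

30 mg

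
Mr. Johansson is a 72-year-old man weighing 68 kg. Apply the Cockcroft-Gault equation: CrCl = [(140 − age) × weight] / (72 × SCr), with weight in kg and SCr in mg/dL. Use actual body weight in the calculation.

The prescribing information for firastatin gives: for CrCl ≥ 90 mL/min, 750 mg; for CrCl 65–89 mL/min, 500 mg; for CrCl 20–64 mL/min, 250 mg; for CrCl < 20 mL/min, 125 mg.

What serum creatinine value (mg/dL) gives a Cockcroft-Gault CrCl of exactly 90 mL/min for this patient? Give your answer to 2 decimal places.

Standard dose requires CrCl ≥ 90 mL/min.
Set (140 − 72) × 68 / (72 × SCr) = 90
SCr = (140 − 72) × 68 / (72 × 90) = 0.714 mg/dL

0.71 mg/dL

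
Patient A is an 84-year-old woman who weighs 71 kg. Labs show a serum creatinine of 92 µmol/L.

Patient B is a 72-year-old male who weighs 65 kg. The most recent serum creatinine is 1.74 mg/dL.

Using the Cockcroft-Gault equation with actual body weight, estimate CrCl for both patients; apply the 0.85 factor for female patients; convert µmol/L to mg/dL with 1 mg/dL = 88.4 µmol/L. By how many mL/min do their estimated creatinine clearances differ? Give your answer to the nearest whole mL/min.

10 mL/min

Patient A: SCr = 92 / 88.4 = 1.041 mg/dL
Patient A: CrCl = (140 − 84) × 71 / (72 × 1.041) × 0.85 = 3976.0 / 74.95 × 0.85 ≈ 45.1 mL/min
Patient B: CrCl = (140 − 72) × 65 / (72 × 1.74) = 4420.0 / 125.28 ≈ 35.3 mL/min
|45.1 − 35.3| = 9.8 mL/min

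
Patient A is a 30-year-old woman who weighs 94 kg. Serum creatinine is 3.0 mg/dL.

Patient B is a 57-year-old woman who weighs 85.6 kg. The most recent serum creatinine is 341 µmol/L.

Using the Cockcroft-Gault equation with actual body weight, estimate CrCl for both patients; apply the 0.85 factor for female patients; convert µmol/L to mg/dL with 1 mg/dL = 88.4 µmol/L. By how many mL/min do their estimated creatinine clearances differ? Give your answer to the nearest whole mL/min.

Patient A: CrCl = (140 − 30) × 94 / (72 × 3) × 0.85 = 10340.0 / 216.00 × 0.85 ≈ 40.7 mL/min
Patient B: SCr = 341 / 88.4 = 3.857 mg/dL
Patient B: CrCl = (140 − 57) × 85.6 / (72 × 3.857) × 0.85 = 7104.8 / 277.70 × 0.85 ≈ 21.7 mL/min
|40.7 − 21.7| = 19.0 mL/min

19 mL/min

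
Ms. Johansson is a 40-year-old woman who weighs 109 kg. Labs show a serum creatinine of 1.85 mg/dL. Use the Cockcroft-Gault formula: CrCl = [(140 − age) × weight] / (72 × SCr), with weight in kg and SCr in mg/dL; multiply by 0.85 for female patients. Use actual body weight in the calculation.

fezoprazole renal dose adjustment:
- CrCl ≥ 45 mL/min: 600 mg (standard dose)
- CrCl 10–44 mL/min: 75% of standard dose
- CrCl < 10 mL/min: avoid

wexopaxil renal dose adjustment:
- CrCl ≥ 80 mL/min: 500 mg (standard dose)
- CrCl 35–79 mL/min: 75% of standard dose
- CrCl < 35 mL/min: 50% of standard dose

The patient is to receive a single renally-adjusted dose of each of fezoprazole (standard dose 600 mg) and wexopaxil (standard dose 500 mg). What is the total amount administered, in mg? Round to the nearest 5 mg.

CrCl = (140 − 40) × 109 / (72 × 1.85) × 0.85 = 10900.0 / 133.20 × 0.85 ≈ 69.6 mL/min
CrCl ≈ 70 mL/min.
fezoprazole: ≥ 45 mL/min → 100% of 600 mg = 600 mg.
wexopaxil: 35–79 mL/min → 75% of 500 mg = 375 mg.
Total = 600 + 375 = 975 mg.

975 mg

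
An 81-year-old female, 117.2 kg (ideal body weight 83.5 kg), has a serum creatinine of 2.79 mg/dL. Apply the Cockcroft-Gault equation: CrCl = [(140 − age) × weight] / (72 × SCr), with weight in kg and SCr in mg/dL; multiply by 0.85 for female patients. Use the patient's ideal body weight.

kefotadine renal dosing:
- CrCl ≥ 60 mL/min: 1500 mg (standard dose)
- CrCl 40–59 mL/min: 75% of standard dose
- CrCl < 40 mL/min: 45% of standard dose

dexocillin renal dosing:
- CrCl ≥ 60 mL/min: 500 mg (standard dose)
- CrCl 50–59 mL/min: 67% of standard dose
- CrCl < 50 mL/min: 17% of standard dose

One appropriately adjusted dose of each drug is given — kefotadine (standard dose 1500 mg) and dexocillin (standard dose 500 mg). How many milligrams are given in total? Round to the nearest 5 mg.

CrCl = (140 − 81) × 83.5 / (72 × 2.79) × 0.85 = 4926.5 / 200.88 × 0.85 ≈ 20.8 mL/min
CrCl ≈ 21 mL/min.
kefotadine: < 40 mL/min → 45% of 1500 mg = 675 mg.
dexocillin: < 50 mL/min → 17% of 500 mg = 85 mg.
Total = 675 + 85 = 760 mg.

760 mg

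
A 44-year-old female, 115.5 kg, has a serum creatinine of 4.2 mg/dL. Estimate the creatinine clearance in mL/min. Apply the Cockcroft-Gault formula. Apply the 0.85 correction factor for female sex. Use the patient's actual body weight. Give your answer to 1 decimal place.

CrCl = (140 − 44) × 115.5 / (72 × 4.2) × 0.85 = 11088.0 / 302.40 × 0.85 ≈ 31.2 mL/min

31.2 mL/min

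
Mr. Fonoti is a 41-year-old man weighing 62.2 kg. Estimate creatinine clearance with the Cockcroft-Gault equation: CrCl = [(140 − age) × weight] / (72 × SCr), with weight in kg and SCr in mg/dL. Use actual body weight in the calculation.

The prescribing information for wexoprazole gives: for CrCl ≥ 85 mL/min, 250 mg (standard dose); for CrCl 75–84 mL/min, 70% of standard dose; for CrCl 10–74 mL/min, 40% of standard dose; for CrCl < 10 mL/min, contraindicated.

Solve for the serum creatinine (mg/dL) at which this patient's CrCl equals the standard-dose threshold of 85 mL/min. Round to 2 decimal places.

Standard dose requires CrCl ≥ 85 mL/min.
Set (140 − 41) × 62.2 / (72 × SCr) = 85
SCr = (140 − 41) × 62.2 / (72 × 85) = 1.006 mg/dL

1.01 mg/dL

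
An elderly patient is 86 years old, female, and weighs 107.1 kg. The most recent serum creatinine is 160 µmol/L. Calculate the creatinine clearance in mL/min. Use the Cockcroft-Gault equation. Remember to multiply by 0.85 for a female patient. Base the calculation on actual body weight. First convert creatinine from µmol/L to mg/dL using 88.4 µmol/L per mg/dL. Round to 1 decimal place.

SCr = 160 / 88.4 = 1.81 mg/dL
CrCl = (140 − 86) × 107.1 / (72 × 1.81) × 0.85 = 5783.4 / 130.32 × 0.85 ≈ 37.7 mL/min

37.7 mL/min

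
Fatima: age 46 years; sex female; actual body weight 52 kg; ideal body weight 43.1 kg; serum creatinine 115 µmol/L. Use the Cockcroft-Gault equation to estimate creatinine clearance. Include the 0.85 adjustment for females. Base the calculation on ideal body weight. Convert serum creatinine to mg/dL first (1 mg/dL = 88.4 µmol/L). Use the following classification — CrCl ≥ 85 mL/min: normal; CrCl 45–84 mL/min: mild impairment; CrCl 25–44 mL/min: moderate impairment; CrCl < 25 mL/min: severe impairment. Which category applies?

SCr = 115 / 88.4 = 1.301 mg/dL
CrCl = (140 − 46) × 43.1 / (72 × 1.301) × 0.85 = 4051.4 / 93.67 × 0.85 ≈ 36.8 mL/min
37 mL/min falls in the 'moderate impairment' range.

moderate impairment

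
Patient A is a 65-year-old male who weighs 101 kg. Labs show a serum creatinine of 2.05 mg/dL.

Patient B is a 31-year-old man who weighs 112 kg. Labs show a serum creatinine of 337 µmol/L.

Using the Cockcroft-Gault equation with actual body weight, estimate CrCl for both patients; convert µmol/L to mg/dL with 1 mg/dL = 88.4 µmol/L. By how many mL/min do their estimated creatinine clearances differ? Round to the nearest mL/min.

Patient A: CrCl = (140 − 65) × 101 / (72 × 2.05) = 7575.0 / 147.60 ≈ 51.3 mL/min
Patient B: SCr = 337 / 88.4 = 3.812 mg/dL
Patient B: CrCl = (140 − 31) × 112 / (72 × 3.812) = 12208.0 / 274.46 ≈ 44.5 mL/min
|51.3 − 44.5| = 6.8 mL/min

7 mL/min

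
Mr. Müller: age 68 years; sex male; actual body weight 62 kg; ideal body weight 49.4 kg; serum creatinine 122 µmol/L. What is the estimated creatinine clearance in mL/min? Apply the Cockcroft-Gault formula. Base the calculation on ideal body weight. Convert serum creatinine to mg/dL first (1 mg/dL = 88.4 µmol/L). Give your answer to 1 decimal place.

35.8 mL/min

SCr = 122 / 88.4 = 1.38 mg/dL
CrCl = (140 − 68) × 49.4 / (72 × 1.38) = 3556.8 / 99.36 ≈ 35.8 mL/min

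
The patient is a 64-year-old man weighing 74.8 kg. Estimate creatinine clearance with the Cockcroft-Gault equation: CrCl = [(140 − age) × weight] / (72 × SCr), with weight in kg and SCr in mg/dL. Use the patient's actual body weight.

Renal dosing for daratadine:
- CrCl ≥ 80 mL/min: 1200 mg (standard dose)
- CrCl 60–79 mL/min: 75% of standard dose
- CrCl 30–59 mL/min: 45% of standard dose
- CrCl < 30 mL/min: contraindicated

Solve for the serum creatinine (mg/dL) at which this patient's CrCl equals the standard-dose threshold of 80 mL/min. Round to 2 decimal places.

0.99 mg/dL

Standard dose requires CrCl ≥ 80 mL/min.
Set (140 − 64) × 74.8 / (72 × SCr) = 80
SCr = (140 − 64) × 74.8 / (72 × 80) = 0.987 mg/dL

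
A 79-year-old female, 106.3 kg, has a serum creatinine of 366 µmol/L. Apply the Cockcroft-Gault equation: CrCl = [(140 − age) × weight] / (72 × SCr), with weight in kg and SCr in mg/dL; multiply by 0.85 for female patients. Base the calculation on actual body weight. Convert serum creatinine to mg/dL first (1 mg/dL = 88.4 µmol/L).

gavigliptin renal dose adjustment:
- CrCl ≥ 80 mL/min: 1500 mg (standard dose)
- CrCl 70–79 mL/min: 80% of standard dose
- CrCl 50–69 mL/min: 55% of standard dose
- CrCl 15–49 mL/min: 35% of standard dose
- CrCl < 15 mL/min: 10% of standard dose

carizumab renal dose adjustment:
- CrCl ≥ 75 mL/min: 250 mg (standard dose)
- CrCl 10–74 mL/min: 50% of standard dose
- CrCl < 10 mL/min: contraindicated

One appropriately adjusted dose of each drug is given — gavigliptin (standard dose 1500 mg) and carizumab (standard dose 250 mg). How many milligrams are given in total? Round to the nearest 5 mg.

SCr = 366 / 88.4 = 4.14 mg/dL
CrCl = (140 − 79) × 106.3 / (72 × 4.14) × 0.85 = 6484.3 / 298.08 × 0.85 ≈ 18.5 mL/min
CrCl ≈ 18 mL/min.
gavigliptin: 15–49 mL/min → 35% of 1500 mg = 525 mg.
carizumab: 10–74 mL/min → 50% of 250 mg = 125 mg.
Total = 525 + 125 = 650 mg.

650 mg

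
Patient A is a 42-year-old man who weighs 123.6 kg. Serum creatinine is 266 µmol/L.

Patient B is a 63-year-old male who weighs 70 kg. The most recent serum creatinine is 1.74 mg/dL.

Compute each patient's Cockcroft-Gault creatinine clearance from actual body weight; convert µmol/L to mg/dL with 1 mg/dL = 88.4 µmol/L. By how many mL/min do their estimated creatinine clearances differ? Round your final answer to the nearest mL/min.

Patient A: SCr = 266 / 88.4 = 3.009 mg/dL
Patient A: CrCl = (140 − 42) × 123.6 / (72 × 3.009) = 12112.8 / 216.65 ≈ 55.9 mL/min
Patient B: CrCl = (140 − 63) × 70 / (72 × 1.74) = 5390.0 / 125.28 ≈ 43.0 mL/min
|55.9 − 43.0| = 12.9 mL/min

13 mL/min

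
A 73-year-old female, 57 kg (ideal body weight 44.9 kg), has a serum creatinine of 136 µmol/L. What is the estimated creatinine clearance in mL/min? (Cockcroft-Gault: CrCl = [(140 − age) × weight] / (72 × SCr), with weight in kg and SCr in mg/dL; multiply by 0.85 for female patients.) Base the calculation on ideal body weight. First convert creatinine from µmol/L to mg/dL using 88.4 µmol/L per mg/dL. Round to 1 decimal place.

SCr = 136 / 88.4 = 1.538 mg/dL
CrCl = (140 − 73) × 44.9 / (72 × 1.538) × 0.85 = 3008.3 / 110.74 × 0.85 ≈ 23.1 mL/min

23.1 mL/min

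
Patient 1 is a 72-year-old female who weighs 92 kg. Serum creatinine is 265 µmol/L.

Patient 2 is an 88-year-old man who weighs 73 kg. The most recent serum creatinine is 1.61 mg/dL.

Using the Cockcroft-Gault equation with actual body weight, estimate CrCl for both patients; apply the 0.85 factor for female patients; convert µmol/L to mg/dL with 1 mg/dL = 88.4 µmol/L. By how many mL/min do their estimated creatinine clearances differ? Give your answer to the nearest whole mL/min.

8 mL/min

Patient 1: SCr = 265 / 88.4 = 2.998 mg/dL
Patient 1: CrCl = (140 − 72) × 92 / (72 × 2.998) × 0.85 = 6256.0 / 215.86 × 0.85 ≈ 24.6 mL/min
Patient 2: CrCl = (140 − 88) × 73 / (72 × 1.61) = 3796.0 / 115.92 ≈ 32.7 mL/min
|24.6 − 32.7| = 8.1 mL/min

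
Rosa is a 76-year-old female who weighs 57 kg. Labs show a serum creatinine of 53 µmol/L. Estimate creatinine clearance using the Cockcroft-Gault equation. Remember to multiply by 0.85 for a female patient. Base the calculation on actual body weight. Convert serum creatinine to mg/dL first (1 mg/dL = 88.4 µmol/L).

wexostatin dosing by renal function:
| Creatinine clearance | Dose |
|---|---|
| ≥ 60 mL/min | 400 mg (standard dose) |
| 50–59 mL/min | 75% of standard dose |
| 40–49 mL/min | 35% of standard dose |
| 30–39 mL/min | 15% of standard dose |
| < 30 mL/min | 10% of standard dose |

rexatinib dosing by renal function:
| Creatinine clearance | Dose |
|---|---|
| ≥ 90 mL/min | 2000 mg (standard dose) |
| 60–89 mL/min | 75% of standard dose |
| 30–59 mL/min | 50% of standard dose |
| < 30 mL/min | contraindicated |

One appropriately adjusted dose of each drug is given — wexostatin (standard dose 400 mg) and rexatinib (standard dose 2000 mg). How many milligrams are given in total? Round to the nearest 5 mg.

1900 mg

SCr = 53 / 88.4 = 0.6 mg/dL
CrCl = (140 − 76) × 57 / (72 × 0.6) × 0.85 = 3648.0 / 43.20 × 0.85 ≈ 71.8 mL/min
CrCl ≈ 72 mL/min.
wexostatin: ≥ 60 mL/min → 100% of 400 mg = 400 mg.
rexatinib: 60–89 mL/min → 75% of 2000 mg = 1500 mg.
Total = 400 + 1500 = 1900 mg.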